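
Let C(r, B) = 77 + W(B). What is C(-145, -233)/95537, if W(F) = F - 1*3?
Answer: -159/95537 ≈ -0.0016643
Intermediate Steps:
W(F) = -3 + F (W(F) = F - 3 = -3 + F)
C(r, B) = 74 + B (C(r, B) = 77 + (-3 + B) = 74 + B)
C(-145, -233)/95537 = (74 - 233)/95537 = -159*1/95537 = -159/95537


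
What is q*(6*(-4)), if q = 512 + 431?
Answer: -22632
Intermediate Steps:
q = 943
q*(6*(-4)) = 943*(6*(-4)) = 943*(-24) = -22632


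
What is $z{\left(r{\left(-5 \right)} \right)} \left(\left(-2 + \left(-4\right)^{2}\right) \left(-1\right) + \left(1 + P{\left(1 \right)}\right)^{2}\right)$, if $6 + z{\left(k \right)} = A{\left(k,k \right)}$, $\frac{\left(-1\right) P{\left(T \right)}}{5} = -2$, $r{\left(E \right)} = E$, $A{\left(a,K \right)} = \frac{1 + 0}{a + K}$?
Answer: $- \frac{6527}{10} \approx -652.7$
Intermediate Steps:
$A{\left(a,K \right)} = \frac{1}{K + a}$ ($A{\left(a,K \right)} = 1 \frac{1}{K + a} = \frac{1}{K + a}$)
$P{\left(T \right)} = 10$ ($P{\left(T \right)} = \left(-5\right) \left(-2\right) = 10$)
$z{\left(k \right)} = -6 + \frac{1}{2 k}$ ($z{\left(k \right)} = -6 + \frac{1}{k + k} = -6 + \frac{1}{2 k}$)
$z{\left(r{\left(-5 \right)} \right)} \left(\left(-2 + \left(-4\right)^{2}\right) \left(-1\right) + \left(1 + P{\left(1 \right)}\right)^{2}\right) = \left(-6 + \frac{1}{2 \left(-5\right)}\right) \left(\left(-2 + \left(-4\right)^{2}\right) \left(-1\right) + \left(1 + 10\right)^{2}\right) = \left(-6 + \frac{1}{2} \left(- \frac{1}{5}\right)\right) \left(\left(-2 + 16\right) \left(-1\right) + 11^{2}\right) = \left(-6 - \frac{1}{10}\right) \left(14 \left(-1\right) + 121\right) = - \frac{61 \left(-14 + 121\right)}{10} = \left(- \frac{61}{10}\right) 107 = - \frac{6527}{10}$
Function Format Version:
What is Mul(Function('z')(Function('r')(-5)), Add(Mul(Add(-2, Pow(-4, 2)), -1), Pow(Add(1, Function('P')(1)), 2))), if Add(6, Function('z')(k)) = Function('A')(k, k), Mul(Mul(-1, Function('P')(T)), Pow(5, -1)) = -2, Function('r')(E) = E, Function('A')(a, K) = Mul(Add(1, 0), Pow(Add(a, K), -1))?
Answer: Rational(-6527, 10) ≈ -652.70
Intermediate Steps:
Function('A')(a, K) = Pow(Add(K, a), -1) (Function('A')(a, K) = Mul(1, Pow(Add(K, a), -1)) = Pow(Add(K, a), -1))
Function('P')(T) = 10 (Function('P')(T) = Mul(-5, -2) = 10)
Function('z')(k) = Add(-6, Mul(Rational(1, 2), Pow(k, -1))) (Function('z')(k) = Add(-6, Pow(Add(k, k), -1)) = Add(-6, Pow(Mul(2, k), -1)) = Add(-6, Mul(Rational(1, 2), Pow(k, -1))))
Mul(Function('z')(Function('r')(-5)), Add(Mul(Add(-2, Pow(-4, 2)), -1), Pow(Add(1, Function('P')(1)), 2))) = Mul(Add(-6, Mul(Rational(1, 2), Pow(-5, -1))), Add(Mul(Add(-2, Pow(-4, 2)), -1), Pow(Add(1, 10), 2))) = Mul(Add(-6, Mul(Rational(1, 2), Rational(-1, 5))), Add(Mul(Add(-2, 16), -1), Pow(11, 2))) = Mul(Add(-6, Rational(-1, 10)), Add(Mul(14, -1), 121)) = Mul(Rational(-61, 10), Add(-14, 121)) = Mul(Rational(-61, 10), 107) = Rational(-6527, 10)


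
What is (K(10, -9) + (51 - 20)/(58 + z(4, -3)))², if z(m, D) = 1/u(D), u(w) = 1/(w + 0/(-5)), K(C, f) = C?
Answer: 337561/3025 ≈ 111.59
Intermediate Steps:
u(w) = 1/w (u(w) = 1/(w + 0*(-⅕)) = 1/(w + 0) = 1/w)
z(m, D) = D (z(m, D) = 1/(1/D) = D)
(K(10, -9) + (51 - 20)/(58 + z(4, -3)))² = (10 + (51 - 20)/(58 - 3))² = (10 + 31/55)² = (581/55)² = 337561/3025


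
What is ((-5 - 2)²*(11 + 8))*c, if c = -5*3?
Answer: -13965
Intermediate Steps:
c = -15
((-5 - 2)²*(11 + 8))*c = ((-5 - 2)²*(11 + 8))*(-15) = ((-7)²*19)*(-15) = (49*19)*(-15) = 931*(-15) = -13965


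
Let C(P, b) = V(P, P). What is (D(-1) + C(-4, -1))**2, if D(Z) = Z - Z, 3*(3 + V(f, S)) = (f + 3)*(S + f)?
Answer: 1/9 ≈ 0.11111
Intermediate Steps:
V(f, S) = -3 + (3 + f)*(S + f)/3 (V(f, S) = -3 + ((f + 3)*(S + f))/3 = -3 + ((3 + f)*(S + f))/3 = -3 + (3 + f)*(S + f)/3)
C(P, b) = -3 + 2*P + 2*P**2/3 (C(P, b) = -3 + P + P + P**2/3 + P*P/3 = -3 + P + P + P**2/3 + P**2/3 = -3 + 2*P + 2*P**2/3)
D(Z) = 0
(D(-1) + C(-4, -1))**2 = (0 + (-3 + 2*(-4) + (2/3)*(-4)**2))**2 = (0 + (-3 - 8 + (2/3)*16))**2 = (0 + (-3 - 8 + 32/3))**2 = (0 - 1/3)**2 = (-1/3)**2 = 1/9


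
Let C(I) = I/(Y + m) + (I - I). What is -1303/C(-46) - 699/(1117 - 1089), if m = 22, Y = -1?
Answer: 367005/644 ≈ 569.88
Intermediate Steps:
C(I) = I/21 (C(I) = I/(-1 + 22) + (I - I) = I/21 + 0 = I/21)
-1303/C(-46) - 699/(1117 - 1089) = -1303/((1/21)*(-46)) - 699/(1117 - 1089) = -1303/(-46/21) - 699/28 = -1303*(-21/46) - 699*1/28 = 27363/46 - 699/28 = 367005/644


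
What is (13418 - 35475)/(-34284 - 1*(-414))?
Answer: 22057/33870 ≈ 0.65123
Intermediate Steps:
(13418 - 35475)/(-34284 - 1*(-414)) = -22057/(-34284 + 414) = -22057/(-33870) = -22057*(-1/33870) = 22057/33870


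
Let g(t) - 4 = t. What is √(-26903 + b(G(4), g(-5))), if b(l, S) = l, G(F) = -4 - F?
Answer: I*√26911 ≈ 164.05*I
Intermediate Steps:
g(t) = 4 + t
√(-26903 + b(G(4), g(-5))) = √(-26903 + (-4 - 1*4)) = √(-26903 + (-4 - 4)) = √(-26903 - 8) = √(-26911) = I*√26911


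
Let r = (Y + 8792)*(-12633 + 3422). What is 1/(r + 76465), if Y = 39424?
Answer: -1/444041111 ≈ -2.2520e-9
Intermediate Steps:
r = -444117576 (r = (39424 + 8792)*(-12633 + 3422) = 48216*(-9211) = -444117576)
1/(r + 76465) = 1/(-444117576 + 76465) = 1/(-444041111) = -1/444041111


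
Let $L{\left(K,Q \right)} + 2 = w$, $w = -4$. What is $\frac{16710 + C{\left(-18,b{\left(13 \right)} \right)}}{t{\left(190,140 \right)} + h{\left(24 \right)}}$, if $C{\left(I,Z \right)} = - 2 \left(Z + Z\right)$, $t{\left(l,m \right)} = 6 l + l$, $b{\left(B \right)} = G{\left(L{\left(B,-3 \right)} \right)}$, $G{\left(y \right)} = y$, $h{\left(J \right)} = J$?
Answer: $\frac{8367}{677} \approx 12.359$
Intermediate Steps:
$L{\left(K,Q \right)} = -6$ ($L{\left(K,Q \right)} = -2 - 4 = -6$)
$b{\left(B \right)} = -6$
$t{\left(l,m \right)} = 7 l$
$C{\left(I,Z \right)} = - 4 Z$ ($C{\left(I,Z \right)} = - 2 \cdot 2 Z = - 4 Z$)
$\frac{16710 + C{\left(-18,b{\left(13 \right)} \right)}}{t{\left(190,140 \right)} + h{\left(24 \right)}} = \frac{16710 - -24}{7 \cdot 190 + 24} = \frac{16710 + 24}{1330 + 24} = \frac{16734}{1354} = 16734 \cdot \frac{1}{1354} = \frac{8367}{677}$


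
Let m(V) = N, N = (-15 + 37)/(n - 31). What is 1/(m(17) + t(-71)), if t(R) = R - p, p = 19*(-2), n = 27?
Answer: -2/77 ≈ -0.025974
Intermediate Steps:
p = -38
N = -11/2 (N = (-15 + 37)/(27 - 31) = 22/(-4) = 22*(-1/4) = -11/2 ≈ -5.5000)
t(R) = 38 + R (t(R) = R - 1*(-38) = R + 38 = 38 + R)
m(V) = -11/2
1/(m(17) + t(-71)) = 1/(-11/2 + (38 - 71)) = 1/(-11/2 - 33) = 1/(-77/2) = -2/77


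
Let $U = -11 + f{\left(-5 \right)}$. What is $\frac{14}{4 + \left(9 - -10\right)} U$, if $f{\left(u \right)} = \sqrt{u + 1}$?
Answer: $- \frac{154}{23} + \frac{28 i}{23} \approx -6.6956 + 1.2174 i$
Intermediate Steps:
$f{\left(u \right)} = \sqrt{1 + u}$
$U = -11 + 2 i$ ($U = -11 + \sqrt{1 - 5} = -11 + \sqrt{-4} = -11 + 2 i \approx -11.0 + 2.0 i$)
$\frac{14}{4 + \left(9 - -10\right)} U = \frac{14}{4 + \left(9 - -10\right)} \left(-11 + 2 i\right) = \frac{14}{4 + \left(9 + 10\right)} \left(-11 + 2 i\right) = \frac{14}{4 + 19} \left(-11 + 2 i\right) = \frac{14}{23} \left(-11 + 2 i\right) = 14 \cdot \frac{1}{23} \left(-11 + 2 i\right) = \frac{14 \left(-11 + 2 i\right)}{23} = - \frac{154}{23} + \frac{28 i}{23}$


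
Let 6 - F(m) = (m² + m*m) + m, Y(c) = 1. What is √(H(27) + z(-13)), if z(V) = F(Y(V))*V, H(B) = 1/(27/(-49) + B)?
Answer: I*√50495/36 ≈ 6.242*I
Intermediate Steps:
F(m) = 6 - m - 2*m² (F(m) = 6 - ((m² + m*m) + m) = 6 - ((m² + m²) + m) = 6 - (2*m² + m) = 6 - (m + 2*m²) = 6 + (-m - 2*m²) = 6 - m - 2*m²)
H(B) = 1/(-27/49 + B) (H(B) = 1/(27*(-1/49) + B) = 1/(-27/49 + B))
z(V) = 3*V (z(V) = (6 - 1*1 - 2*1²)*V = (6 - 1 - 2*1)*V = (6 - 1 - 2)*V = 3*V)
√(H(27) + z(-13)) = √(49/(-27 + 49*27) + 3*(-13)) = √(49/(-27 + 1323) - 39) = √(49/1296 - 39) = √(-50495/1296) = I*√50495/36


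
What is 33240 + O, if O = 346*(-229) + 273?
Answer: -45721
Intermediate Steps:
O = -78961 (O = -79234 + 273 = -78961)
33240 + O = 33240 - 78961 = -45721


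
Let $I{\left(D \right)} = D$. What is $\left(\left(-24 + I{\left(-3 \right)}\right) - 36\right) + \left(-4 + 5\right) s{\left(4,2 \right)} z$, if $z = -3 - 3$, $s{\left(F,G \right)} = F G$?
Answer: $-111$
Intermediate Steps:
$z = -6$ ($z = -3 - 3 = -6$)
$\left(\left(-24 + I{\left(-3 \right)}\right) - 36\right) + \left(-4 + 5\right) s{\left(4,2 \right)} z = \left(\left(-24 - 3\right) - 36\right) + \left(-4 + 5\right) 4 \cdot 2 \left(-6\right) = \left(-27 - 36\right) + 1 \cdot 8 \left(-6\right) = -63 + 8 \left(-6\right) = -63 - 48 = -111$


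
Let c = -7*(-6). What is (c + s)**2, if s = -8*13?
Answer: 3844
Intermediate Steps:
c = 42
s = -104
(c + s)**2 = (42 - 104)**2 = (-62)**2 = 3844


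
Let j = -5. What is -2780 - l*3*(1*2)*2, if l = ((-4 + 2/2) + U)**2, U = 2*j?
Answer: -4808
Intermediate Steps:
U = -10 (U = 2*(-5) = -10)
l = 169 (l = ((-4 + 2/2) - 10)**2 = ((-4 + 2*(1/2)) - 10)**2 = ((-4 + 1) - 10)**2 = (-3 - 10)**2 = (-13)**2 = 169)
-2780 - l*3*(1*2)*2 = -2780 - 169*3*(1*2)*2 = -2780 - 507*2*2 = -2780 - 507*4 = -2780 - 1*2028 = -2780 - 2028 = -4808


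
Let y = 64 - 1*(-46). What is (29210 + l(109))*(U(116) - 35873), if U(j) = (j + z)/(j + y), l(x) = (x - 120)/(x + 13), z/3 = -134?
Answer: -7223064827664/6893 ≈ -1.0479e+9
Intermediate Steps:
z = -402 (z = 3*(-134) = -402)
y = 110 (y = 64 + 46 = 110)
l(x) = (-120 + x)/(13 + x)
U(j) = (-402 + j)/(110 + j) (U(j) = (j - 402)/(j + 110) = (-402 + j)/(110 + j))
(29210 + l(109))*(U(116) - 35873) = (29210 + (-120 + 109)/(13 + 109))*((-402 + 116)/(110 + 116) - 35873) = (29210 - 11/122)*(-286/226 - 35873) = (29210 + (1/122)*(-11))*((1/226)*(-286) - 35873) = (29210 - 11/122)*(-143/113 - 35873) = (3563609/122)*(-4053792/113) = -7223064827664/6893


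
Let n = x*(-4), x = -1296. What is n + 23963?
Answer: 29147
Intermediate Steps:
n = 5184 (n = -1296*(-4) = 5184)
n + 23963 = 5184 + 23963 = 29147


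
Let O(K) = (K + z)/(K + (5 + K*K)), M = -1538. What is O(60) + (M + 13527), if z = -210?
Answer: 8787907/733 ≈ 11989.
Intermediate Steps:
O(K) = (-210 + K)/(5 + K + K²) (O(K) = (K - 210)/(K + (5 + K*K)) = (-210 + K)/(K + (5 + K²)) = (-210 + K)/(5 + K + K²))
O(60) + (M + 13527) = (-210 + 60)/(5 + 60 + 60²) + (-1538 + 13527) = -150/(5 + 60 + 3600) + 11989 = -150/3665 + 11989 = (1/3665)*(-150) + 11989 = -30/733 + 11989 = 8787907/733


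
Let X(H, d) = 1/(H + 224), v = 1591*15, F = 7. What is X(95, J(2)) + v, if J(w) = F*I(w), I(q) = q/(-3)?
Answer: 7612936/319 ≈ 23865.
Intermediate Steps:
I(q) = -q/3 (I(q) = q*(-⅓) = -q/3)
v = 23865
J(w) = -7*w/3 (J(w) = 7*(-w/3) = -7*w/3)
X(H, d) = 1/(224 + H)
X(95, J(2)) + v = 1/(224 + 95) + 23865 = 1/319 + 23865 = 7612936/319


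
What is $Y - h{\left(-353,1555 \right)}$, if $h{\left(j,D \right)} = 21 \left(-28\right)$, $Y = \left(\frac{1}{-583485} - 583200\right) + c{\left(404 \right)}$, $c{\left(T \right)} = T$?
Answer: $- \frac{339709634881}{583485} \approx -5.8221 \cdot 10^{5}$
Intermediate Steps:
$Y = - \frac{340052724061}{583485}$ ($Y = \left(\frac{1}{-583485} - 583200\right) + 404 = \left(- \frac{1}{583485} - 583200\right) + 404 = - \frac{340288452001}{583485} + 404 = - \frac{340052724061}{583485} \approx -5.828 \cdot 10^{5}$)
$h{\left(j,D \right)} = -588$
$Y - h{\left(-353,1555 \right)} = - \frac{340052724061}{583485} - -588 = - \frac{340052724061}{583485} + 588 = - \frac{339709634881}{583485}$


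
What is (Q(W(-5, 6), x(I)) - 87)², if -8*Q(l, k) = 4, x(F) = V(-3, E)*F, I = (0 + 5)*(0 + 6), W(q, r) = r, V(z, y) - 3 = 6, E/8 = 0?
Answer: 30625/4 ≈ 7656.3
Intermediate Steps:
E = 0 (E = 8*0 = 0)
V(z, y) = 9 (V(z, y) = 3 + 6 = 9)
I = 30 (I = 5*6 = 30)
x(F) = 9*F
Q(l, k) = -½ (Q(l, k) = -⅛*4 = -½)
(Q(W(-5, 6), x(I)) - 87)² = (-½ - 87)² = (-175/2)² = 30625/4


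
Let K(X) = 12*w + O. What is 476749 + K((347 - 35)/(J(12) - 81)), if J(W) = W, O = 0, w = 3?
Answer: 476785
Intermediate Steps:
K(X) = 36 (K(X) = 12*3 + 0 = 36 + 0 = 36)
476749 + K((347 - 35)/(J(12) - 81)) = 476749 + 36 = 476785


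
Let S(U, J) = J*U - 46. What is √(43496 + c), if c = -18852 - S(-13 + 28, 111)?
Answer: 5*√921 ≈ 151.74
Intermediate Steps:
S(U, J) = -46 + J*U
c = -20471 (c = -18852 - (-46 + 111*(-13 + 28)) = -18852 - (-46 + 111*15) = -18852 - (-46 + 1665) = -18852 - 1*1619 = -18852 - 1619 = -20471)
√(43496 + c) = √(43496 - 20471) = √23025 = 5*√921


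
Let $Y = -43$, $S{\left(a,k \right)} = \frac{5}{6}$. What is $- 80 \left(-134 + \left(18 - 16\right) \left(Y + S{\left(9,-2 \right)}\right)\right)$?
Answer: $\frac{52400}{3} \approx 17467.0$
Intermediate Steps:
$S{\left(a,k \right)} = \frac{5}{6}$ ($S{\left(a,k \right)} = 5 \cdot \frac{1}{6} = \frac{5}{6}$)
$- 80 \left(-134 + \left(18 - 16\right) \left(Y + S{\left(9,-2 \right)}\right)\right) = - 80 \left(-134 + \left(18 - 16\right) \left(-43 + \frac{5}{6}\right)\right) = - 80 \left(-134 + 2 \left(- \frac{253}{6}\right)\right) = - 80 \left(-134 - \frac{253}{3}\right) = \left(-80\right) \left(- \frac{655}{3}\right) = \frac{52400}{3}$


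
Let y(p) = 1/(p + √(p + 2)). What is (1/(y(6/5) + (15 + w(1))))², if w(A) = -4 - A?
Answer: 6804/570025 - 656*√5/570025 ≈ 0.0093630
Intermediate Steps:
y(p) = 1/(p + √(2 + p))
(1/(y(6/5) + (15 + w(1))))² = (1/(1/(6/5 + √(2 + 6/5)) + (15 + (-4 - 1*1))))² = (1/(1/(6*(⅕) + √(2 + 6*(⅕))) + (15 + (-4 - 1))))² = (1/(1/(6/5 + √(2 + 6/5)) + (15 - 5)))² = (1/(1/(6/5 + √(16/5)) + 10))² = (1/(1/(6/5 + 4*√5/5) + 10))² = (1/(10 + 1/(6/5 + 4*√5/5)))² = (10 + 1/(6/5 + 4*√5/5))⁻²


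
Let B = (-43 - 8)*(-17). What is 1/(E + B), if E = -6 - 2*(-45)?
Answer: 1/951 ≈ 0.0010515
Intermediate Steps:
B = 867 (B = -51*(-17) = 867)
E = 84 (E = -6 + 90 = 84)
1/(E + B) = 1/(84 + 867) = 1/951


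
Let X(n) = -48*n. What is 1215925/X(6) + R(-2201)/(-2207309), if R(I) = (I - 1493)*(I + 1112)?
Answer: -2685080752433/635704992 ≈ -4223.8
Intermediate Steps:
R(I) = (-1493 + I)*(1112 + I)
1215925/X(6) + R(-2201)/(-2207309) = 1215925/((-48*6)) + (-1660216 + (-2201)² - 381*(-2201))/(-2207309) = 1215925/(-288) + (-1660216 + 4844401 + 838581)*(-1/2207309) = 1215925*(-1/288) + 4022766*(-1/2207309) = -1215925/288 - 4022766/2207309 = -2685080752433/635704992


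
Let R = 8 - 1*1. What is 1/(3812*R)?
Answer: 1/26684 ≈ 3.7476e-5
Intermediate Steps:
R = 7 (R = 8 - 1 = 7)
1/(3812*R) = 1/(3812*7) = 1/26684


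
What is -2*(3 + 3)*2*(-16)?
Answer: 384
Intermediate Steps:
-2*(3 + 3)*2*(-16) = -12*2*(-16) = -2*12*(-16) = -24*(-16) = 384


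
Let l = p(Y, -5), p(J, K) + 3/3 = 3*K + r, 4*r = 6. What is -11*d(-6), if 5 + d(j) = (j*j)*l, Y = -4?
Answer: 5797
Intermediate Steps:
r = 3/2 (r = (1/4)*6 = 3/2 ≈ 1.5000)
p(J, K) = 1/2 + 3*K (p(J, K) = -1 + (3*K + 3/2) = -1 + (3/2 + 3*K) = 1/2 + 3*K)
l = -29/2 (l = 1/2 + 3*(-5) = 1/2 - 15 = -29/2 ≈ -14.500)
d(j) = -5 - 29*j**2/2 (d(j) = -5 + (j*j)*(-29/2) = -5 + j**2*(-29/2) = -5 - 29*j**2/2)
-11*d(-6) = -11*(-5 - 29/2*(-6)**2) = -11*(-5 - 29/2*36) = -11*(-5 - 522) = -11*(-527) = 5797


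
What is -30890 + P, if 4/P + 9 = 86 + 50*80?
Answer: -125938526/4077 ≈ -30890.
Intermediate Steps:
P = 4/4077 (P = 4/(-9 + (86 + 50*80)) = 4/(-9 + (86 + 4000)) = 4/(-9 + 4086) = 4/4077 ≈ 0.00098111)
-30890 + P = -30890 + 4/4077 = -125938526/4077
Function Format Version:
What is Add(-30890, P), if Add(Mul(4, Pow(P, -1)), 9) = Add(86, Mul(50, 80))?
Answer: Rational(-125938526, 4077) ≈ -30890.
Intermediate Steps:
P = Rational(4, 4077) (P = Mul(4, Pow(Add(-9, Add(86, Mul(50, 80))), -1)) = Mul(4, Pow(Add(-9, Add(86, 4000)), -1)) = Mul(4, Pow(Add(-9, 4086), -1)) = Mul(4, Pow(4077, -1)) = Mul(4, Rational(1, 4077)) = Rational(4, 4077) ≈ 0.00098111)
Add(-30890, P) = Add(-30890, Rational(4, 4077)) = Rational(-125938526, 4077)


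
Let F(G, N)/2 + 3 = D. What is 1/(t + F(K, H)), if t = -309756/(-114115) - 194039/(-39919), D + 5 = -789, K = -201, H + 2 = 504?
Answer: -4555356685/7226730645641 ≈ -0.00063035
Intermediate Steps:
H = 502 (H = -2 + 504 = 502)
D = -794 (D = -5 - 789 = -794)
F(G, N) = -1594 (F(G, N) = -6 + 2*(-794) = -6 - 1588 = -1594)
t = 34507910249/4555356685 (t = -309756*(-1/114115) - 194039*(-1/39919) = 309756/114115 + 194039/39919 = 34507910249/4555356685 ≈ 7.5752)
1/(t + F(K, H)) = 1/(34507910249/4555356685 - 1594) = 1/(-7226730645641/4555356685) = -4555356685/7226730645641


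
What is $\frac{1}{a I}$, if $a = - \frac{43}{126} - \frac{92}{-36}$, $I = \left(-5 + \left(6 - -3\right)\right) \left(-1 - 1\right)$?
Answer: $- \frac{7}{124} \approx -0.056452$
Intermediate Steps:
$I = -8$ ($I = \left(-5 + \left(6 + 3\right)\right) \left(-2\right) = \left(-5 + 9\right) \left(-2\right) = 4 \left(-2\right) = -8$)
$a = \frac{31}{14}$ ($a = \left(-43\right) \frac{1}{126} - - \frac{23}{9} = - \frac{43}{126} + \frac{23}{9} = \frac{31}{14} \approx 2.2143$)
$\frac{1}{a I} = \frac{1}{\frac{31}{14} \left(-8\right)} = \frac{1}{- \frac{124}{7}} = - \frac{7}{124}$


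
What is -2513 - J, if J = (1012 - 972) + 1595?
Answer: -4148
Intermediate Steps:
J = 1635 (J = 40 + 1595 = 1635)
-2513 - J = -2513 - 1*1635 = -2513 - 1635 = -4148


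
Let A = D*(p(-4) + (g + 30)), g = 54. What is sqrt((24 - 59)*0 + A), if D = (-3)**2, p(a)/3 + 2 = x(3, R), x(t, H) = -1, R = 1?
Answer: 15*sqrt(3) ≈ 25.981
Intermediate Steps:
p(a) = -9 (p(a) = -6 + 3*(-1) = -6 - 3 = -9)
D = 9
A = 675 (A = 9*(-9 + (54 + 30)) = 9*(-9 + 84) = 9*75 = 675)
sqrt((24 - 59)*0 + A) = sqrt((24 - 59)*0 + 675) = sqrt(-35*0 + 675) = sqrt(0 + 675) = sqrt(675) = 15*sqrt(3)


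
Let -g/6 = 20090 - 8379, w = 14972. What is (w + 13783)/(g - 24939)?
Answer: -1917/6347 ≈ -0.30203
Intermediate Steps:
g = -70266 (g = -6*(20090 - 8379) = -6*11711 = -70266)
(w + 13783)/(g - 24939) = (14972 + 13783)/(-70266 - 24939) = 28755/(-95205) = 28755*(-1/95205) = -1917/6347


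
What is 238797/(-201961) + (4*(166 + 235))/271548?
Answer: -16130225578/13710526407 ≈ -1.1765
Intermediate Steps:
238797/(-201961) + (4*(166 + 235))/271548 = 238797*(-1/201961) + (4*401)*(1/271548) = -238797/201961 + 1604*(1/271548) = -238797/201961 + 401/67887 = -16130225578/13710526407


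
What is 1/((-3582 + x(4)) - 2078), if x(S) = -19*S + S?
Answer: -1/5732 ≈ -0.00017446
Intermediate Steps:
x(S) = -18*S
1/((-3582 + x(4)) - 2078) = 1/((-3582 - 18*4) - 2078) = 1/((-3582 - 72) - 2078) = 1/(-3654 - 2078) = 1/(-5732) = -1/5732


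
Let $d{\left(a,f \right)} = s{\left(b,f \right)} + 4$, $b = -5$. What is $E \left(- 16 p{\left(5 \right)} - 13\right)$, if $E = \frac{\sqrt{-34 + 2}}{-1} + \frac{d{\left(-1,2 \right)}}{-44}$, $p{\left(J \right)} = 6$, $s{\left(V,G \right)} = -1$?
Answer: $\frac{327}{44} + 436 i \sqrt{2} \approx 7.4318 + 616.6 i$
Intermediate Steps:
$d{\left(a,f \right)} = 3$ ($d{\left(a,f \right)} = -1 + 4 = 3$)
$E = - \frac{3}{44} - 4 i \sqrt{2}$ ($E = \frac{\sqrt{-34 + 2}}{-1} + \frac{3}{-44} = \sqrt{-32} \left(-1\right) + 3 \left(- \frac{1}{44}\right) = 4 i \sqrt{2} \left(-1\right) - \frac{3}{44} = - 4 i \sqrt{2} - \frac{3}{44} = - \frac{3}{44} - 4 i \sqrt{2} \approx -0.068182 - 5.6569 i$)
$E \left(- 16 p{\left(5 \right)} - 13\right) = \left(- \frac{3}{44} - 4 i \sqrt{2}\right) \left(\left(-16\right) 6 - 13\right) = \left(- \frac{3}{44} - 4 i \sqrt{2}\right) \left(-96 - 13\right) = \left(- \frac{3}{44} - 4 i \sqrt{2}\right) \left(-109\right) = \frac{327}{44} + 436 i \sqrt{2}$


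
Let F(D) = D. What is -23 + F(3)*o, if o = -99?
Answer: -320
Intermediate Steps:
-23 + F(3)*o = -23 + 3*(-99) = -23 - 297 = -320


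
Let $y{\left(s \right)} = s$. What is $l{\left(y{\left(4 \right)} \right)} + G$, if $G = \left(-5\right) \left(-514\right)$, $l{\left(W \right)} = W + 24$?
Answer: $2598$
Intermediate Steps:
$l{\left(W \right)} = 24 + W$
$G = 2570$
$l{\left(y{\left(4 \right)} \right)} + G = \left(24 + 4\right) + 2570 = 28 + 2570 = 2598$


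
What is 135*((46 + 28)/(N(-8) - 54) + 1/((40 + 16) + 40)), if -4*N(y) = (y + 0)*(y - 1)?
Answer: -4395/32 ≈ -137.34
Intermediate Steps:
N(y) = -y*(-1 + y)/4 (N(y) = -(y + 0)*(y - 1)/4 = -y*(-1 + y)/4)
135*((46 + 28)/(N(-8) - 54) + 1/((40 + 16) + 40)) = 135*((46 + 28)/((¼)*(-8)*(1 - 1*(-8)) - 54) + 1/((40 + 16) + 40)) = 135*(74/((¼)*(-8)*(1 + 8) - 54) + 1/(56 + 40)) = 135*(74/((¼)*(-8)*9 - 54) + 1/96) = 135*(74/(-18 - 54) + 1/96) = 135*(74/(-72) + 1/96) = 135*(74*(-1/72) + 1/96) = 135*(-37/36 + 1/96) = 135*(-293/288) = -4395/32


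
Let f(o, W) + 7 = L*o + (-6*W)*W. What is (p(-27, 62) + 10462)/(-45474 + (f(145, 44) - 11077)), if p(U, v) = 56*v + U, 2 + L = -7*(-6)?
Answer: -13907/62374 ≈ -0.22296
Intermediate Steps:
L = 40 (L = -2 - 7*(-6) = -2 + 42 = 40)
p(U, v) = U + 56*v
f(o, W) = -7 - 6*W² + 40*o (f(o, W) = -7 + (40*o + (-6*W)*W) = -7 + (40*o - 6*W²) = -7 + (-6*W² + 40*o) = -7 - 6*W² + 40*o)
(p(-27, 62) + 10462)/(-45474 + (f(145, 44) - 11077)) = ((-27 + 56*62) + 10462)/(-45474 + ((-7 - 6*44² + 40*145) - 11077)) = ((-27 + 3472) + 10462)/(-45474 + ((-7 - 6*1936 + 5800) - 11077)) = (3445 + 10462)/(-45474 + ((-7 - 11616 + 5800) - 11077)) = 13907/(-45474 + (-5823 - 11077)) = 13907/(-45474 - 16900) = 13907/(-62374) = 13907*(-1/62374) = -13907/62374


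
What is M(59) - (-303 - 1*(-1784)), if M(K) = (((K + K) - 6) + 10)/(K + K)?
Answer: -87318/59 ≈ -1480.0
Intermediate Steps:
M(K) = (4 + 2*K)/(2*K) (M(K) = ((2*K - 6) + 10)/((2*K)) = ((-6 + 2*K) + 10)*(1/(2*K)) = (4 + 2*K)*(1/(2*K)) = (4 + 2*K)/(2*K))
M(59) - (-303 - 1*(-1784)) = (2 + 59)/59 - (-303 - 1*(-1784)) = (1/59)*61 - (-303 + 1784) = 61/59 - 1*1481 = 61/59 - 1481 = -87318/59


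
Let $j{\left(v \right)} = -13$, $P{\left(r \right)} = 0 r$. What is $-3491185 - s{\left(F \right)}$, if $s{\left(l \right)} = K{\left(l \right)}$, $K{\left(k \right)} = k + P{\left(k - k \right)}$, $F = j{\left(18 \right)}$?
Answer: $-3491172$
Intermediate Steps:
$P{\left(r \right)} = 0$
$F = -13$
$K{\left(k \right)} = k$ ($K{\left(k \right)} = k + 0 = k$)
$s{\left(l \right)} = l$
$-3491185 - s{\left(F \right)} = -3491185 - -13 = -3491185 + 13 = -3491172$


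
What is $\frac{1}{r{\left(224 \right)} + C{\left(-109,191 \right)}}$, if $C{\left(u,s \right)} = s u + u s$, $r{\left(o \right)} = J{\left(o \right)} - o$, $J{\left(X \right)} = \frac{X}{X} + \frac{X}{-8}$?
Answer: $- \frac{1}{41889} \approx -2.3873 \cdot 10^{-5}$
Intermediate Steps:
$J{\left(X \right)} = 1 - \frac{X}{8}$ ($J{\left(X \right)} = 1 + X \left(- \frac{1}{8}\right) = 1 - \frac{X}{8}$)
$r{\left(o \right)} = 1 - \frac{9 o}{8}$ ($r{\left(o \right)} = \left(1 - \frac{o}{8}\right) - o = 1 - \frac{9 o}{8}$)
$C{\left(u,s \right)} = 2 s u$ ($C{\left(u,s \right)} = s u + s u = 2 s u$)
$\frac{1}{r{\left(224 \right)} + C{\left(-109,191 \right)}} = \frac{1}{\left(1 - 252\right) + 2 \cdot 191 \left(-109\right)} = \frac{1}{\left(1 - 252\right) - 41638} = \frac{1}{-251 - 41638} = \frac{1}{-41889} = - \frac{1}{41889}$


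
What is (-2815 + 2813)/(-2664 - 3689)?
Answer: 2/6353 ≈ 0.00031481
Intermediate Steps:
(-2815 + 2813)/(-2664 - 3689) = -2/(-6353) = -2*(-1/6353) = 2/6353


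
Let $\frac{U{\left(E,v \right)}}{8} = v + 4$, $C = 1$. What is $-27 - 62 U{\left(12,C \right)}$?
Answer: $-2507$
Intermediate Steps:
$U{\left(E,v \right)} = 32 + 8 v$ ($U{\left(E,v \right)} = 8 \left(v + 4\right) = 8 \left(4 + v\right) = 32 + 8 v$)
$-27 - 62 U{\left(12,C \right)} = -27 - 62 \left(32 + 8 \cdot 1\right) = -27 - 62 \left(32 + 8\right) = -27 - 2480 = -2507$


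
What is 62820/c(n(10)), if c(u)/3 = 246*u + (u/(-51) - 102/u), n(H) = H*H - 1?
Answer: 11747340/13660927 ≈ 0.85992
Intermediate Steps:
n(H) = -1 + H² (n(H) = H² - 1 = -1 + H²)
c(u) = -306/u + 12545*u/17 (c(u) = 3*(246*u + (u/(-51) - 102/u)) = 3*(246*u + (u*(-1/51) - 102/u)) = 3*(246*u + (-u/51 - 102/u)) = 3*(246*u + (-102/u - u/51)) = 3*(-102/u + 12545*u/51) = -306/u + 12545*u/17)
62820/c(n(10)) = 62820/(-306/(-1 + 10²) + 12545*(-1 + 10²)/17) = 62820/(-306/(-1 + 100) + 12545*(-1 + 100)/17) = 62820/(-306/99 + (12545/17)*99) = 62820/(-306*1/99 + 1241955/17) = 62820/(-34/11 + 1241955/17) = 62820/(13660927/187) = 62820*(187/13660927) = 11747340/13660927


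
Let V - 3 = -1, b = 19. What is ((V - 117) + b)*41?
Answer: -3936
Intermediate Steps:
V = 2 (V = 3 - 1 = 2)
((V - 117) + b)*41 = ((2 - 117) + 19)*41 = (-115 + 19)*41 = -96*41 = -3936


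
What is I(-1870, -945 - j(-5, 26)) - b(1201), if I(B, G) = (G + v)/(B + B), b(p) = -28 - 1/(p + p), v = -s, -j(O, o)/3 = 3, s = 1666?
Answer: 32223898/1122935 ≈ 28.696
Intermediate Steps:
j(O, o) = -9 (j(O, o) = -3*3 = -9)
v = -1666 (v = -1*1666 = -1666)
b(p) = -28 - 1/(2*p)
I(B, G) = (-1666 + G)/(2*B) (I(B, G) = (G - 1666)/(B + B) = (-1666 + G)/((2*B)) = (-1666 + G)*(1/(2*B)) = (-1666 + G)/(2*B))
I(-1870, -945 - j(-5, 26)) - b(1201) = (½)*(-1666 + (-945 - 1*(-9)))/(-1870) - (-28 - ½/1201) = (½)*(-1/1870)*(-1666 + (-945 + 9)) - (-28 - ½*1/1201) = (½)*(-1/1870)*(-1666 - 936) - (-28 - 1/2402) = (½)*(-1/1870)*(-2602) - 1*(-67257/2402) = 1301/1870 + 67257/2402 = 32223898/1122935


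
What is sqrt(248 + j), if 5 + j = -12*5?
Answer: sqrt(183) ≈ 13.528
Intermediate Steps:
j = -65 (j = -5 - 12*5 = -5 - 60 = -65)
sqrt(248 + j) = sqrt(248 - 65) = sqrt(183)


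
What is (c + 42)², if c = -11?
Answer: 961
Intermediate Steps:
(c + 42)² = (-11 + 42)² = 31² = 961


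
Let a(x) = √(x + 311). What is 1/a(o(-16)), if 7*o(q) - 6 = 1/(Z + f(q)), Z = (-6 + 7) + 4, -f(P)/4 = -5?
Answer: 5*√2653/4548 ≈ 0.056626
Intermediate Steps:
f(P) = 20 (f(P) = -4*(-5) = 20)
Z = 5 (Z = 1 + 4 = 5)
o(q) = 151/175 (o(q) = 6/7 + 1/(7*(5 + 20)) = 6/7 + (⅐)/25 = 6/7 + (⅐)*(1/25) = 6/7 + 1/175 = 151/175)
a(x) = √(311 + x)
1/a(o(-16)) = 1/(√(311 + 151/175)) = 1/(√(54576/175)) = 1/(12*√2653/35) = 5*√2653/4548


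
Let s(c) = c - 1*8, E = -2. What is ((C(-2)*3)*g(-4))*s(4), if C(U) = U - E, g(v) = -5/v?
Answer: 0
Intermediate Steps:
C(U) = 2 + U (C(U) = U - 1*(-2) = U + 2 = 2 + U)
s(c) = -8 + c (s(c) = c - 8 = -8 + c)
((C(-2)*3)*g(-4))*s(4) = (((2 - 2)*3)*(-5/(-4)))*(-8 + 4) = ((0*3)*(-5*(-¼)))*(-4) = (0*(5/4))*(-4) = 0*(-4) = 0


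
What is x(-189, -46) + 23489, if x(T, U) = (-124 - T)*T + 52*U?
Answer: 8812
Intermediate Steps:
x(T, U) = 52*U + T*(-124 - T) (x(T, U) = T*(-124 - T) + 52*U = 52*U + T*(-124 - T))
x(-189, -46) + 23489 = (-1*(-189)² - 124*(-189) + 52*(-46)) + 23489 = (-1*35721 + 23436 - 2392) + 23489 = (-35721 + 23436 - 2392) + 23489 = -14677 + 23489 = 8812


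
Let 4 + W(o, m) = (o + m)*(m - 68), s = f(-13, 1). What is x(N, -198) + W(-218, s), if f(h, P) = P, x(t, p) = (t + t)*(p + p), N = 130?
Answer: -88425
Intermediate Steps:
x(t, p) = 4*p*t (x(t, p) = (2*t)*(2*p) = 4*p*t)
s = 1
W(o, m) = -4 + (-68 + m)*(m + o) (W(o, m) = -4 + (o + m)*(m - 68) = -4 + (m + o)*(-68 + m) = -4 + (-68 + m)*(m + o))
x(N, -198) + W(-218, s) = 4*(-198)*130 + (-4 + 1**2 - 68*1 - 68*(-218) + 1*(-218)) = -102960 + (-4 + 1 - 68 + 14824 - 218) = -102960 + 14535 = -88425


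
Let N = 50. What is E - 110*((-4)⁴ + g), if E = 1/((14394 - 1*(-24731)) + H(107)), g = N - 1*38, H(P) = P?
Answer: -1156559359/39232 ≈ -29480.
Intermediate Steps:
g = 12 (g = 50 - 1*38 = 50 - 38 = 12)
E = 1/39232 (E = 1/((14394 - 1*(-24731)) + 107) = 1/((14394 + 24731) + 107) = 1/(39125 + 107) = 1/39232 ≈ 2.5489e-5)
E - 110*((-4)⁴ + g) = 1/39232 - 110*((-4)⁴ + 12) = 1/39232 - 110*(256 + 12) = 1/39232 - 110*268 = 1/39232 - 29480 = -1156559359/39232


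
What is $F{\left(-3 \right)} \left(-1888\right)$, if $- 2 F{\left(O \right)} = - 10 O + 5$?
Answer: $33040$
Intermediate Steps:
$F{\left(O \right)} = - \frac{5}{2} + 5 O$ ($F{\left(O \right)} = - \frac{- 10 O + 5}{2} = - \frac{5 - 10 O}{2} = - \frac{5}{2} + 5 O$)
$F{\left(-3 \right)} \left(-1888\right) = \left(- \frac{5}{2} + 5 \left(-3\right)\right) \left(-1888\right) = \left(- \frac{5}{2} - 15\right) \left(-1888\right) = \left(- \frac{35}{2}\right) \left(-1888\right) = 33040$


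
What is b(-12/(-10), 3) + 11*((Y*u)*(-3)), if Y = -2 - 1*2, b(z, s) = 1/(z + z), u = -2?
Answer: -3163/12 ≈ -263.58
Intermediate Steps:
b(z, s) = 1/(2*z)
Y = -4 (Y = -2 - 2 = -4)
b(-12/(-10), 3) + 11*((Y*u)*(-3)) = 1/(2*((-12/(-10)))) + 11*(-4*(-2)*(-3)) = 1/(2*((-12*(-⅒)))) + 11*(8*(-3)) = 1/(2*(6/5)) + 11*(-24) = (½)*(⅚) - 264 = 5/12 - 264 = -3163/12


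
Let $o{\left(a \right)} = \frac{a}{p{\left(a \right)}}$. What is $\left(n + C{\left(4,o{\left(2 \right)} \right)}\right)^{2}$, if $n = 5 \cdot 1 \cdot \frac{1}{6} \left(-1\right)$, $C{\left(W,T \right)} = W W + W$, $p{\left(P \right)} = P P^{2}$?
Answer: $\frac{13225}{36} \approx 367.36$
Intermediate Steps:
$p{\left(P \right)} = P^{3}$
$o{\left(a \right)} = \frac{1}{a^{2}}$ ($o{\left(a \right)} = \frac{a}{a^{3}} = \frac{1}{a^{2}}$)
$C{\left(W,T \right)} = W + W^{2}$ ($C{\left(W,T \right)} = W^{2} + W = W + W^{2}$)
$n = - \frac{5}{6}$ ($n = 5 \cdot 1 \cdot \frac{1}{6} \left(-1\right) = 5 \cdot \frac{1}{6} \left(-1\right) = \frac{5}{6} \left(-1\right) = - \frac{5}{6} \approx -0.83333$)
$\left(n + C{\left(4,o{\left(2 \right)} \right)}\right)^{2} = \left(- \frac{5}{6} + 4 \left(1 + 4\right)\right)^{2} = \left(- \frac{5}{6} + 4 \cdot 5\right)^{2} = \left(- \frac{5}{6} + 20\right)^{2} = \left(\frac{115}{6}\right)^{2} = \frac{13225}{36}$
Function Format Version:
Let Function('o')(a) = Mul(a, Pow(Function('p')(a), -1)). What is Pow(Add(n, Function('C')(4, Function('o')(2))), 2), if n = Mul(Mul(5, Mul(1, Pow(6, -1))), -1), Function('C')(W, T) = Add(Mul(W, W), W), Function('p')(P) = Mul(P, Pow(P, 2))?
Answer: Rational(13225, 36) ≈ 367.36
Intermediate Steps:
Function('p')(P) = Pow(P, 3)
Function('o')(a) = Pow(a, -2) (Function('o')(a) = Mul(a, Pow(Pow(a, 3), -1)) = Mul(a, Pow(a, -3)) = Pow(a, -2))
Function('C')(W, T) = Add(W, Pow(W, 2)) (Function('C')(W, T) = Add(Pow(W, 2), W) = Add(W, Pow(W, 2)))
n = Rational(-5, 6) (n = Mul(Mul(5, Mul(1, Rational(1, 6))), -1) = Mul(Mul(5, Rational(1, 6)), -1) = Mul(Rational(5, 6), -1) = Rational(-5, 6) ≈ -0.83333)
Pow(Add(n, Function('C')(4, Function('o')(2))), 2) = Pow(Add(Rational(-5, 6), Mul(4, Add(1, 4))), 2) = Pow(Add(Rational(-5, 6), Mul(4, 5)), 2) = Pow(Add(Rational(-5, 6), 20), 2) = Pow(Rational(115, 6), 2) = Rational(13225, 36)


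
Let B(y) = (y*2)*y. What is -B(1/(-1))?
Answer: -2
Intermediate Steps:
B(y) = 2*y**2 (B(y) = (2*y)*y = 2*y**2)
-B(1/(-1)) = -2*(1/(-1))**2 = -2*(-1)**2 = -2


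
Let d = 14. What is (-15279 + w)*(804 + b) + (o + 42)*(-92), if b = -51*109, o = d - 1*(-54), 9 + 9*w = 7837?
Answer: 205517195/3 ≈ 6.8506e+7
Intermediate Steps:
w = 7828/9 (w = -1 + (1/9)*7837 = -1 + 7837/9 = 7828/9 ≈ 869.78)
o = 68 (o = 14 - 1*(-54) = 14 + 54 = 68)
b = -5559
(-15279 + w)*(804 + b) + (o + 42)*(-92) = (-15279 + 7828/9)*(804 - 5559) + (68 + 42)*(-92) = -129683/9*(-4755) + 110*(-92) = 205547555/3 - 10120 = 205517195/3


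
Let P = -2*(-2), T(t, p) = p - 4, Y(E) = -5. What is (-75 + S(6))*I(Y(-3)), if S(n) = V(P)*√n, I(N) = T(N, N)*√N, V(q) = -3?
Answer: 27*I*√5*(25 + √6) ≈ 1657.2*I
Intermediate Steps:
T(t, p) = -4 + p
P = 4
I(N) = √N*(-4 + N) (I(N) = (-4 + N)*√N = √N*(-4 + N))
S(n) = -3*√n
(-75 + S(6))*I(Y(-3)) = (-75 - 3*√6)*(√(-5)*(-4 - 5)) = (-75 - 3*√6)*((I*√5)*(-9)) = (-75 - 3*√6)*(-9*I*√5) = -9*I*√5*(-75 - 3*√6)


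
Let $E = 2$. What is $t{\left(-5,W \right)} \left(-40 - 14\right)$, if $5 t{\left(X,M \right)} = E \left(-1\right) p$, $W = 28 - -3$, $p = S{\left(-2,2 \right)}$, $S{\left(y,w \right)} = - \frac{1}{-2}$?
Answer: $\frac{54}{5} \approx 10.8$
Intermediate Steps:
$S{\left(y,w \right)} = \frac{1}{2}$ ($S{\left(y,w \right)} = \left(-1\right) \left(- \frac{1}{2}\right) = \frac{1}{2}$)
$p = \frac{1}{2} \approx 0.5$
$W = 31$ ($W = 28 + 3 = 31$)
$t{\left(X,M \right)} = - \frac{1}{5}$ ($t{\left(X,M \right)} = \frac{2 \left(-1\right) \frac{1}{2}}{5} = \frac{\left(-2\right) \frac{1}{2}}{5} = \frac{1}{5} \left(-1\right) = - \frac{1}{5}$)
$t{\left(-5,W \right)} \left(-40 - 14\right) = - \frac{-40 - 14}{5} = \left(- \frac{1}{5}\right) \left(-54\right) = \frac{54}{5}$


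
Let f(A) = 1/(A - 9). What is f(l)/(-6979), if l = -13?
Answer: 1/153538 ≈ 6.5130e-6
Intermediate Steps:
f(A) = 1/(-9 + A)
f(l)/(-6979) = 1/(-9 - 13*(-6979)) = -1/6979/(-22) = -1/22*(-1/6979) = 1/153538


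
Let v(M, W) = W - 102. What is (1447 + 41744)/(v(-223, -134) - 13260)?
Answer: -43191/13496 ≈ -3.2003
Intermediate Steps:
v(M, W) = -102 + W
(1447 + 41744)/(v(-223, -134) - 13260) = (1447 + 41744)/((-102 - 134) - 13260) = 43191/(-236 - 13260) = 43191/(-13496) = 43191*(-1/13496) = -43191/13496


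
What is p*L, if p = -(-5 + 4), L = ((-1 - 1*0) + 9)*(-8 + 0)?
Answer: -64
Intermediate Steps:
L = -64 (L = ((-1 + 0) + 9)*(-8) = (-1 + 9)*(-8) = 8*(-8) = -64)
p = 1 (p = -1*(-1) = 1)
p*L = 1*(-64) = -64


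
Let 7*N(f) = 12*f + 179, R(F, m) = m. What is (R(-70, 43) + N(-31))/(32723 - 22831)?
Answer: 27/17311 ≈ 0.0015597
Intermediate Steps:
N(f) = 179/7 + 12*f/7 (N(f) = (12*f + 179)/7 = (179 + 12*f)/7 = 179/7 + 12*f/7)
(R(-70, 43) + N(-31))/(32723 - 22831) = (43 + (179/7 + (12/7)*(-31)))/(32723 - 22831) = (43 + (179/7 - 372/7))/9892 = (43 - 193/7)*(1/9892) = (108/7)*(1/9892) = 27/17311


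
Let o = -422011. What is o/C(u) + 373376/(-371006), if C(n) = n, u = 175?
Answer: -78316976933/32463025 ≈ -2412.5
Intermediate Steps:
o/C(u) + 373376/(-371006) = -422011/175 + 373376/(-371006) = -422011*1/175 + 373376*(-1/371006) = -422011/175 - 186688/185503 = -78316976933/32463025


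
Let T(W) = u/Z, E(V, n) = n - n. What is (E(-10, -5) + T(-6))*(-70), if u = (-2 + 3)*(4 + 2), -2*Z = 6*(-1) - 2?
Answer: -105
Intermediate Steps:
E(V, n) = 0
Z = 4 (Z = -(6*(-1) - 2)/2 = -(-6 - 2)/2 = -½*(-8) = 4)
u = 6 (u = 1*6 = 6)
T(W) = 3/2 (T(W) = 6/4 = 6*(¼) = 3/2)
(E(-10, -5) + T(-6))*(-70) = (0 + 3/2)*(-70) = (3/2)*(-70) = -105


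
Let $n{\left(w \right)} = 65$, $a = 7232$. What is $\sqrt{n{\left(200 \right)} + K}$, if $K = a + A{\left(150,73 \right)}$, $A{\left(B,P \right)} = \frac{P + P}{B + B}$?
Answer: $\frac{\sqrt{6567738}}{30} \approx 85.425$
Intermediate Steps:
$A{\left(B,P \right)} = \frac{P}{B}$ ($A{\left(B,P \right)} = \frac{2 P}{2 B} = 2 P \frac{1}{2 B} = \frac{P}{B}$)
$K = \frac{1084873}{150}$ ($K = 7232 + \frac{73}{150} = \frac{1084873}{150} \approx 7232.5$)
$\sqrt{n{\left(200 \right)} + K} = \sqrt{65 + \frac{1084873}{150}} = \sqrt{\frac{1094623}{150}} = \frac{\sqrt{6567738}}{30}$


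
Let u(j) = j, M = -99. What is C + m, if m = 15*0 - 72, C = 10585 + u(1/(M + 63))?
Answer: 378467/36 ≈ 10513.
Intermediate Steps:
C = 381059/36 (C = 10585 + 1/(-99 + 63) = 10585 + 1/(-36) = 10585 - 1/36 = 381059/36 ≈ 10585.)
m = -72 (m = 0 - 72 = -72)
C + m = 381059/36 - 72 = 378467/36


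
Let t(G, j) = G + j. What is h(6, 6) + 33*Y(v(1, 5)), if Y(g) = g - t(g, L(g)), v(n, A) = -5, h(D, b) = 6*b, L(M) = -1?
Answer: 69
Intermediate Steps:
Y(g) = 1 (Y(g) = g - (g - 1) = g - (-1 + g) = g + (1 - g) = 1)
h(6, 6) + 33*Y(v(1, 5)) = 6*6 + 33*1 = 36 + 33 = 69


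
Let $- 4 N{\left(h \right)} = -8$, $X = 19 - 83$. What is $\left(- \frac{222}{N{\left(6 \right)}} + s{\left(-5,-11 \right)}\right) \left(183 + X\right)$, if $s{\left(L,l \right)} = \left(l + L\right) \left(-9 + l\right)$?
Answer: $24871$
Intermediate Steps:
$s{\left(L,l \right)} = \left(-9 + l\right) \left(L + l\right)$ ($s{\left(L,l \right)} = \left(L + l\right) \left(-9 + l\right) = \left(-9 + l\right) \left(L + l\right)$)
$X = -64$ ($X = 19 - 83 = -64$)
$N{\left(h \right)} = 2$ ($N{\left(h \right)} = \left(- \frac{1}{4}\right) \left(-8\right) = 2$)
$\left(- \frac{222}{N{\left(6 \right)}} + s{\left(-5,-11 \right)}\right) \left(183 + X\right) = \left(- \frac{222}{2} - \left(-199 - 121\right)\right) \left(183 - 64\right) = \left(\left(-222\right) \frac{1}{2} + \left(121 + 45 + 99 + 55\right)\right) 119 = \left(-111 + 320\right) 119 = 209 \cdot 119 = 24871$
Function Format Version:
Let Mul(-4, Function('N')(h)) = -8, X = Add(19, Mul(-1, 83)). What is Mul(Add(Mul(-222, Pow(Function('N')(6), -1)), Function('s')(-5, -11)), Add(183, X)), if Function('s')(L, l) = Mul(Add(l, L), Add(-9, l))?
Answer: 24871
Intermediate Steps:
Function('s')(L, l) = Mul(Add(-9, l), Add(L, l)) (Function('s')(L, l) = Mul(Add(L, l), Add(-9, l)) = Mul(Add(-9, l), Add(L, l)))
X = -64 (X = Add(19, -83) = -64)
Function('N')(h) = 2 (Function('N')(h) = Mul(Rational(-1, 4), -8) = 2)
Mul(Add(Mul(-222, Pow(Function('N')(6), -1)), Function('s')(-5, -11)), Add(183, X)) = Mul(Add(Mul(-222, Pow(2, -1)), Add(Pow(-11, 2), Mul(-9, -5), Mul(-9, -11), Mul(-5, -11))), Add(183, -64)) = Mul(Add(Mul(-222, Rational(1, 2)), Add(121, 45, 99, 55)), 119) = Mul(Add(-111, 320), 119) = Mul(209, 119) = 24871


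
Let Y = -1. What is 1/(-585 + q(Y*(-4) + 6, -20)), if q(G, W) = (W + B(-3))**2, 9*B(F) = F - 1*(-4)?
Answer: -81/15344 ≈ -0.0052789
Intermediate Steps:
B(F) = 4/9 + F/9 (B(F) = (F - 1*(-4))/9 = (F + 4)/9 = (4 + F)/9 = 4/9 + F/9)
q(G, W) = (1/9 + W)**2 (q(G, W) = (W + (4/9 + (1/9)*(-3)))**2 = (W + (4/9 - 1/3))**2 = (W + 1/9)**2 = (1/9 + W)**2)
1/(-585 + q(Y*(-4) + 6, -20)) = 1/(-585 + (1 + 9*(-20))**2/81) = 1/(-585 + (1 - 180)**2/81) = 1/(-585 + (1/81)*(-179)**2) = 1/(-585 + (1/81)*32041) = 1/(-585 + 32041/81) = 1/(-15344/81) = -81/15344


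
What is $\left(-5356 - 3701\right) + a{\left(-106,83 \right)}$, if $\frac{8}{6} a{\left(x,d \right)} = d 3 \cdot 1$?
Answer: $- \frac{35481}{4} \approx -8870.3$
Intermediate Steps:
$a{\left(x,d \right)} = \frac{9 d}{4}$ ($a{\left(x,d \right)} = \frac{3 d 3 \cdot 1}{4} = \frac{3 \cdot 3 d 1}{4} = \frac{3 \cdot 3 d}{4} = \frac{9 d}{4}$)
$\left(-5356 - 3701\right) + a{\left(-106,83 \right)} = \left(-5356 - 3701\right) + \frac{9}{4} \cdot 83 = -9057 + \frac{747}{4} = - \frac{35481}{4}$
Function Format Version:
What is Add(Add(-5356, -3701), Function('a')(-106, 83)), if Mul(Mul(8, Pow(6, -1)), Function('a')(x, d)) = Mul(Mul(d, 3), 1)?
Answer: Rational(-35481, 4) ≈ -8870.3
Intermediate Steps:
Function('a')(x, d) = Mul(Rational(9, 4), d) (Function('a')(x, d) = Mul(Rational(3, 4), Mul(Mul(d, 3), 1)) = Mul(Rational(3, 4), Mul(Mul(3, d), 1)) = Mul(Rational(3, 4), Mul(3, d)) = Mul(Rational(9, 4), d))
Add(Add(-5356, -3701), Function('a')(-106, 83)) = Add(Add(-5356, -3701), Mul(Rational(9, 4), 83)) = Add(-9057, Rational(747, 4)) = Rational(-35481, 4)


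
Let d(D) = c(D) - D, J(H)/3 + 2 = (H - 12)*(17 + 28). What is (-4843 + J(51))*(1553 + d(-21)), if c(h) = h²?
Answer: 838240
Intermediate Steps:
J(H) = -1626 + 135*H (J(H) = -6 + 3*((H - 12)*(17 + 28)) = -6 + 3*((-12 + H)*45) = -6 + 3*(-540 + 45*H) = -6 + (-1620 + 135*H) = -1626 + 135*H)
d(D) = D² - D
(-4843 + J(51))*(1553 + d(-21)) = (-4843 + (-1626 + 135*51))*(1553 - 21*(-1 - 21)) = (-4843 + (-1626 + 6885))*(1553 - 21*(-22)) = (-4843 + 5259)*(1553 + 462) = 416*2015 = 838240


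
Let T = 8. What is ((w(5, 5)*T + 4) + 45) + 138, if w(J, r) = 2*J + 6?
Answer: 315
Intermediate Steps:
w(J, r) = 6 + 2*J
((w(5, 5)*T + 4) + 45) + 138 = (((6 + 2*5)*8 + 4) + 45) + 138 = (((6 + 10)*8 + 4) + 45) + 138 = ((16*8 + 4) + 45) + 138 = ((128 + 4) + 45) + 138 = (132 + 45) + 138 = 177 + 138 = 315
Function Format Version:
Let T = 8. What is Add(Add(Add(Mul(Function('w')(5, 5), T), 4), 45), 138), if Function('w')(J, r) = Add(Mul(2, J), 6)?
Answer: 315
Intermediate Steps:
Function('w')(J, r) = Add(6, Mul(2, J))
Add(Add(Add(Mul(Function('w')(5, 5), T), 4), 45), 138) = Add(Add(Add(Mul(Add(6, Mul(2, 5)), 8), 4), 45), 138) = Add(Add(Add(Mul(Add(6, 10), 8), 4), 45), 138) = Add(Add(Add(Mul(16, 8), 4), 45), 138) = Add(Add(Add(128, 4), 45), 138) = Add(Add(132, 45), 138) = Add(177, 138) = 315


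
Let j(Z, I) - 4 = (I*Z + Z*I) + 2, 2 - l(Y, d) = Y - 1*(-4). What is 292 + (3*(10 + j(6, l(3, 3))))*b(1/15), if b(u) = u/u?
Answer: 160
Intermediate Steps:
l(Y, d) = -2 - Y (l(Y, d) = 2 - (Y - 1*(-4)) = 2 - (Y + 4) = 2 - (4 + Y) = 2 + (-4 - Y) = -2 - Y)
j(Z, I) = 6 + 2*I*Z (j(Z, I) = 4 + ((I*Z + Z*I) + 2) = 4 + ((I*Z + I*Z) + 2) = 4 + (2*I*Z + 2) = 4 + (2 + 2*I*Z) = 6 + 2*I*Z)
b(u) = 1
292 + (3*(10 + j(6, l(3, 3))))*b(1/15) = 292 + (3*(10 + (6 + 2*(-2 - 1*3)*6)))*1 = 292 + (3*(10 + (6 + 2*(-2 - 3)*6)))*1 = 292 + (3*(10 + (6 + 2*(-5)*6)))*1 = 292 + (3*(10 + (6 - 60)))*1 = 292 + (3*(10 - 54))*1 = 292 + (3*(-44))*1 = 292 - 132*1 = 292 - 132 = 160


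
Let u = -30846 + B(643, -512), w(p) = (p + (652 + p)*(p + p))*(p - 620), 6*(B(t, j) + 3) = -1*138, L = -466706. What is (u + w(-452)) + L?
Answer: 193804566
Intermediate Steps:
B(t, j) = -26 (B(t, j) = -3 + (-1*138)/6 = -3 + (⅙)*(-138) = -3 - 23 = -26)
w(p) = (-620 + p)*(p + 2*p*(652 + p)) (w(p) = (p + (652 + p)*(2*p))*(-620 + p) = (p + 2*p*(652 + p))*(-620 + p) = (-620 + p)*(p + 2*p*(652 + p)))
u = -30872 (u = -30846 - 26 = -30872)
(u + w(-452)) + L = (-30872 - 452*(-809100 + 2*(-452)² + 65*(-452))) - 466706 = (-30872 - 452*(-809100 + 2*204304 - 29380)) - 466706 = (-30872 - 452*(-809100 + 408608 - 29380)) - 466706 = (-30872 - 452*(-429872)) - 466706 = (-30872 + 194302144) - 466706 = 194271272 - 466706 = 193804566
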